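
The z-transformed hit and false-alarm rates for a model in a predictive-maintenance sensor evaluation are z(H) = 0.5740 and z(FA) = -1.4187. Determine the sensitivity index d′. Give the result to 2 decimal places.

d′ = 1.99

d' = z(H) − z(FA) = 0.5740 − (-1.4187) = 1.9927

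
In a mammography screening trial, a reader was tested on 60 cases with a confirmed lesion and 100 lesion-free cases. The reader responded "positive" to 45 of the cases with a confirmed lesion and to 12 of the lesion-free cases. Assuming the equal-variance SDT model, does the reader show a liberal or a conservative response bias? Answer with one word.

conservative

z(H) = 0.674, z(FA) = -1.175
c = −½·(z(H) + z(FA)) = 0.2505
c > 0 → conservative criterion (biased toward responding “no”).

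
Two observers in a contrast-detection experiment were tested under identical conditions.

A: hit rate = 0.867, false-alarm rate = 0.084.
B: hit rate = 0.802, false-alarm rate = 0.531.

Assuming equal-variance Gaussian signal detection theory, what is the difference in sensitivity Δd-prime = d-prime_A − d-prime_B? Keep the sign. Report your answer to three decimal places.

Δd-prime = 1.720

A: z(0.867) = 1.1123, z(0.084) = -1.3787, d' = 2.4910
B: z(0.802) = 0.8488, z(0.531) = 0.0778, d' = 0.7710
Δd' = d'_A − d'_B = 2.4910 − 0.7710 = 1.7200
A has the higher sensitivity.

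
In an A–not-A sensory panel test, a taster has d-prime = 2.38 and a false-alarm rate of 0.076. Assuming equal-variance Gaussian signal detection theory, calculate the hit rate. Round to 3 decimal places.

hit rate = 0.828

z(false-alarm rate) = z(0.076) = -1.4325
z(H) = z(FA) + d' = -1.4325 + 2.38 = 0.9475
hit rate = Φ(0.9475) = 0.8283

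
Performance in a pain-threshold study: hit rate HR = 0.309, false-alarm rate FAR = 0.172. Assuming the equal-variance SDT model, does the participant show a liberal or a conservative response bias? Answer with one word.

z(H) = -0.499, z(FA) = -0.946
c = −½·(z(H) + z(FA)) = 0.7225
c > 0 → conservative criterion (biased toward responding “no”).

conservative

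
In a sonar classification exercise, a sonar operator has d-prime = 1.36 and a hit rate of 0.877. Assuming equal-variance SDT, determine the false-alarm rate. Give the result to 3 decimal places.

z(hit rate) = z(0.877) = 1.1601
z(FA) = z(H) − d' = 1.1601 − 1.36 = -0.1999
false-alarm rate = Φ(-0.1999) = 0.4208

false-alarm rate = 0.421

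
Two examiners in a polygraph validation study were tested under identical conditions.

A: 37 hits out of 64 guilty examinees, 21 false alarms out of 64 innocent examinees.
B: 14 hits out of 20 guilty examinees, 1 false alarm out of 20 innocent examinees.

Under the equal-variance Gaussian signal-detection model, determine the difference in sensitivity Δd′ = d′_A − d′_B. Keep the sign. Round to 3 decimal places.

A: z(0.5781) = 0.1970, z(0.3281) = -0.4452, d' = 0.6422
B: z(0.7000) = 0.5244, z(0.0500) = -1.6449, d' = 2.1693
Δd' = d'_A − d'_B = 0.6422 − 2.1693 = -1.5271
B has the higher sensitivity.

Δd′ = -1.527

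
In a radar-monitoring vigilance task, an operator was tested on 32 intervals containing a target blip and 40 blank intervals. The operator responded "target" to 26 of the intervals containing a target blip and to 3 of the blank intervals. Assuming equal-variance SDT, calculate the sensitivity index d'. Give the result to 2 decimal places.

H = 26/32 = 0.8125
FA = 3/40 = 0.0750
Φ⁻¹(H) = 0.8871
Φ⁻¹(FA) = -1.4395
d' = z(H) − z(FA) = 0.8871 − (-1.4395) = 2.3266

d' = 2.33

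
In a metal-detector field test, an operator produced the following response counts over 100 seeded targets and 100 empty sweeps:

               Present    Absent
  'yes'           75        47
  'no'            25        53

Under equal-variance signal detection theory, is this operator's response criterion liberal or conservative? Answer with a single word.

liberal

z(H) = 0.674, z(FA) = -0.075
c = −½·(z(H) + z(FA)) = -0.2995
c < 0 → liberal criterion (biased toward responding “yes”).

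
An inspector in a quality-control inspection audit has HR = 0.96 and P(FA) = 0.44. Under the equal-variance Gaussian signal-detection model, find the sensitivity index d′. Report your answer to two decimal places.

Φ⁻¹(H) = Φ⁻¹(0.96) = 1.751
Φ⁻¹(FA) = Φ⁻¹(0.44) = -0.151
d' = z(H) − z(FA) = 1.751 − (-0.151) = 1.902

d′ = 1.90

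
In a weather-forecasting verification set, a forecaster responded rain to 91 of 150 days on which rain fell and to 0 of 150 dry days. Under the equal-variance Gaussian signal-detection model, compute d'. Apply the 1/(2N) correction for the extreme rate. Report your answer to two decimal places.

d' = 2.98

The false-alarm rate is 0/150 = 0, so apply the 1/(2N) correction: FA → 1/(2·150) = 0.00333.
z(H) = z(0.60667) = 0.271
z(FA) = z(0.00333) = -2.713
d' = 0.271 − (-2.713) = 2.984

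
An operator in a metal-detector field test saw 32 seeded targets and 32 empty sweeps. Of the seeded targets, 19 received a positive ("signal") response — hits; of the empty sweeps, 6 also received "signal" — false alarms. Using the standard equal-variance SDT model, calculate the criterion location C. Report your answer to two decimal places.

C = 0.32

H = 19/32 = 0.5938
FA = 6/32 = 0.1875
z(H) = 0.2373
z(FA) = -0.8871
c = −½·[z(H) + z(FA)] = −0.5 × (0.2373 + (-0.8871)) = 0.3249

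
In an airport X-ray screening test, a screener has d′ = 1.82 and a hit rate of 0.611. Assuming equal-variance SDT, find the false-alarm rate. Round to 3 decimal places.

z(hit rate) = z(0.611) = 0.2819
z(FA) = z(H) − d' = 0.2819 − 1.82 = -1.5381
false-alarm rate = Φ(-1.5381) = 0.0620

false-alarm rate = 0.062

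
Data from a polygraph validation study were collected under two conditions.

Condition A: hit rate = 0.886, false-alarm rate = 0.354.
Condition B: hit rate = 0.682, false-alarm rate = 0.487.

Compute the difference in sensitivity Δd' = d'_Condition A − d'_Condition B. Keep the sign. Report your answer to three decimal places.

Δd' = 1.074

Condition A: z(0.886) = 1.2055, z(0.354) = -0.3745, d' = 1.5800
Condition B: z(0.682) = 0.4733, z(0.487) = -0.0326, d' = 0.5059
Δd' = d'_Condition A − d'_Condition B = 1.5800 − 0.5059 = 1.0741
Condition A has the higher sensitivity.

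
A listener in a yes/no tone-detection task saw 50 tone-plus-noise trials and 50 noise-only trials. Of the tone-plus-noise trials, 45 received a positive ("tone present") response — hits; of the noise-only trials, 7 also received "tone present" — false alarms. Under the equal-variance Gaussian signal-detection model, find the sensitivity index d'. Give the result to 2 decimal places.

H = 45/50 = 0.9000
FA = 7/50 = 0.1400
z(H) = z(0.9000) = 1.2816
z(FA) = z(0.1400) = -1.0803
d' = z(H) − z(FA) = 1.2816 − (-1.0803) = 2.3619

d' = 2.36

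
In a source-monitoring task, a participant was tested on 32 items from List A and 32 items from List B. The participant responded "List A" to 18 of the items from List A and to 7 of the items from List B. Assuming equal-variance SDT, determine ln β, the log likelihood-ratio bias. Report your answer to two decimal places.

H = 18/32 = 0.5625
FA = 7/32 = 0.2188
Φ⁻¹(H) = Φ⁻¹(0.5625) = 0.157
Φ⁻¹(FA) = Φ⁻¹(0.2188) = -0.776
ln β = −½·[z(H)² − z(FA)²] = −0.5 × (0.025 − 0.602) = 0.2885

ln β = 0.29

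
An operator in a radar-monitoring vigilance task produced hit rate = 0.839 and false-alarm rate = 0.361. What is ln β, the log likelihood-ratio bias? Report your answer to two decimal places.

z(0.839) = 0.990, z(0.361) = -0.356
ln β = −½·[z(H)² − z(FA)²] = −0.5 × (0.980 − 0.127) = -0.4265

ln β = -0.43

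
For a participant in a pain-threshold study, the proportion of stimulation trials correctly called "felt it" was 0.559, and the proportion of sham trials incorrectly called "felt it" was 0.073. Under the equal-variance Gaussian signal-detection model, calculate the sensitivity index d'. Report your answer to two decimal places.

d' = 1.60

z(H) = 0.148
z(FA) = -1.454
d' = z(H) − z(FA) = 0.148 − (-1.454) = 1.602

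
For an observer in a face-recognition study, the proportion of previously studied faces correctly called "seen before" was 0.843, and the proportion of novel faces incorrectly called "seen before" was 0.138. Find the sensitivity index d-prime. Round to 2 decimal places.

d-prime = 2.10

z(H) = z(0.843) = 1.0069
z(FA) = z(0.138) = -1.0893
d' = z(H) − z(FA) = 1.0069 − (-1.0893) = 2.0962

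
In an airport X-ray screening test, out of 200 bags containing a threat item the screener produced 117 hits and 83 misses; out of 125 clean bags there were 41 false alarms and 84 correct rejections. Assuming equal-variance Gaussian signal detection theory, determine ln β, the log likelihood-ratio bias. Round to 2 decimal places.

H = 117/200 = 0.5850
FA = 41/125 = 0.3280
z(H) = z(0.5850) = 0.215
z(FA) = z(0.3280) = -0.445
ln β = −½·[z(H)² − z(FA)²] = −0.5 × (0.046 − 0.198) = 0.076

ln β = 0.08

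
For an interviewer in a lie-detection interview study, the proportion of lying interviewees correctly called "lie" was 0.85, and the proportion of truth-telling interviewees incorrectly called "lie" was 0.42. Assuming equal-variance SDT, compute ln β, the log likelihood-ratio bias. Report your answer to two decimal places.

ln β = -0.52

z(0.85) = 1.036, z(0.42) = -0.202
ln β = −½·[z(H)² − z(FA)²] = −0.5 × (1.073 − 0.041) = -0.516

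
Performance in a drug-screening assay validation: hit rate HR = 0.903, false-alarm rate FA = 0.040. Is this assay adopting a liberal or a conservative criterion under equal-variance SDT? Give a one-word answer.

conservative

z(H) = 1.299, z(FA) = -1.751
c = −½·(z(H) + z(FA)) = 0.226
c > 0 → conservative criterion (biased toward responding “no”).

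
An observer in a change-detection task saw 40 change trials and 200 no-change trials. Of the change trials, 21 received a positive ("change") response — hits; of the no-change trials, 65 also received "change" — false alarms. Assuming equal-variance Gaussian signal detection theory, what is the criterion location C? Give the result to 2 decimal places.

H = 21/40 = 0.5250
FA = 65/200 = 0.3250
z(H) = 0.063
z(FA) = -0.454
c = −½·[z(H) + z(FA)] = −0.5 × (0.063 + (-0.454)) = 0.1955
c > 0: the observer has a conservative response bias.

C = 0.20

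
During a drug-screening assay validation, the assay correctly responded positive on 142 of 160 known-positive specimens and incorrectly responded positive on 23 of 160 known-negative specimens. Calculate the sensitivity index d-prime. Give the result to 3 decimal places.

d-prime = 2.277

H = 142/160 = 0.8875
FA = 23/160 = 0.1437
Φ⁻¹(H) = 1.2133
Φ⁻¹(FA) = -1.0638
d' = z(H) − z(FA) = 1.2133 − (-1.0638) = 2.2771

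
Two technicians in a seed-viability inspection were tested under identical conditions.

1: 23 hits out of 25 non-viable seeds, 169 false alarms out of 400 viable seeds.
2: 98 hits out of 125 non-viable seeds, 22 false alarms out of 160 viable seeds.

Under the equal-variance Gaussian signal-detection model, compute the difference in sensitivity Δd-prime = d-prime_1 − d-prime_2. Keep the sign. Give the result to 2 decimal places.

Δd-prime = -0.28

1: z(0.9200) = 1.405, z(0.4225) = -0.196, d' = 1.601
2: z(0.7840) = 0.786, z(0.1375) = -1.092, d' = 1.878
Δd' = d'_1 − d'_2 = 1.601 − 1.878 = -0.277
2 has the higher sensitivity.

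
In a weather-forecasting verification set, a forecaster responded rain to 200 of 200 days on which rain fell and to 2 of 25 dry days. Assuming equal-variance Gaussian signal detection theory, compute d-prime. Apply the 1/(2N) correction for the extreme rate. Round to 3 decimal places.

The hit rate is 200/200 = 1, so apply the 1/(2N) correction: H → 1 − 1/(2·200) = 0.99750.
z(H) = z(0.99750) = 2.8070
z(FA) = z(0.08000) = -1.4051
d' = 2.8070 − (-1.4051) = 4.2121

d-prime = 4.212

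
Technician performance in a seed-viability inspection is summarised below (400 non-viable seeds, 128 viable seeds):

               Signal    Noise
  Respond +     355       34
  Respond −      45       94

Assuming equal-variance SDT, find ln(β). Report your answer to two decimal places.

H = 355/400 = 0.8875
FA = 34/128 = 0.2656
z(0.8875) = 1.213, z(0.2656) = -0.626
ln β = −½·[z(H)² − z(FA)²] = −0.5 × (1.471 − 0.392) = -0.5395

ln β = -0.54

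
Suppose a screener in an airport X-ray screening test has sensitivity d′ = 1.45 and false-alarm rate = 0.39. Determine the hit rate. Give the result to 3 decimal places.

hit rate = 0.879

z(false-alarm rate) = z(0.39) = -0.2793
z(H) = z(FA) + d' = -0.2793 + 1.45 = 1.1707
hit rate = Φ(1.1707) = 0.8791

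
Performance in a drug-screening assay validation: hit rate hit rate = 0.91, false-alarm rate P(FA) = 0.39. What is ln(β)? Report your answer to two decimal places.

z(H) = z(0.91) = 1.341
z(FA) = z(0.39) = -0.279
ln β = −½·[z(H)² − z(FA)²] = −0.5 × (1.798 − 0.078) = -0.860

ln β = -0.86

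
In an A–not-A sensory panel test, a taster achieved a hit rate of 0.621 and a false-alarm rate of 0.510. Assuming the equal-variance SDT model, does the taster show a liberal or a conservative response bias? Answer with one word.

z(H) = 0.308, z(FA) = 0.025
c = −½·(z(H) + z(FA)) = -0.1665
c < 0 → liberal criterion (biased toward responding “yes”).

liberal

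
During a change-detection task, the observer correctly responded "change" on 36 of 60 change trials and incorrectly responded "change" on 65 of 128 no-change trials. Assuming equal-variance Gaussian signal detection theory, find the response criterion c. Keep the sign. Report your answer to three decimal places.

H = 36/60 = 0.6000
FA = 65/128 = 0.5078
Φ⁻¹(H) = 0.2533
Φ⁻¹(FA) = 0.0196
c = −½·[z(H) + z(FA)] = −0.5 × (0.2533 + 0.0196) = -0.13645

c = -0.136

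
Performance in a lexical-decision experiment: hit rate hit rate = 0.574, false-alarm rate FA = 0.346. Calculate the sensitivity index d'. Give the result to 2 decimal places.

d' = 0.58

z(H) = 0.187
z(FA) = -0.396
d' = z(H) − z(FA) = 0.187 − (-0.396) = 0.583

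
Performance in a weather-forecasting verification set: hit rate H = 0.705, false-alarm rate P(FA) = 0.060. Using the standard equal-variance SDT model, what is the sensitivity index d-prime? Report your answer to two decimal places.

z(H) = z(0.705) = 0.5388
z(FA) = z(0.060) = -1.5548
d' = z(H) − z(FA) = 0.5388 − (-1.5548) = 2.0936

d-prime = 2.09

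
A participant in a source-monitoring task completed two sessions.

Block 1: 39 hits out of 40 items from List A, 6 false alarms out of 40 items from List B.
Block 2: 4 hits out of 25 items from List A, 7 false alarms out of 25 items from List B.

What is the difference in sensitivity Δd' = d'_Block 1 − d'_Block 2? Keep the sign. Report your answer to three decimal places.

Δd' = 3.408

Block 1: z(0.9750) = 1.9600, z(0.1500) = -1.0364, d' = 2.9964
Block 2: z(0.1600) = -0.9945, z(0.2800) = -0.5828, d' = -0.4117
Δd' = d'_Block 1 − d'_Block 2 = 2.9964 − (-0.4117) = 3.4081
Block 1 has the higher sensitivity.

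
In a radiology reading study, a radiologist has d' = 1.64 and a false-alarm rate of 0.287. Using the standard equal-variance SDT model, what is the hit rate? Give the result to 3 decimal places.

z(false-alarm rate) = z(0.287) = -0.5622
z(H) = z(FA) + d' = -0.5622 + 1.64 = 1.0778
hit rate = Φ(1.0778) = 0.8594

hit rate = 0.859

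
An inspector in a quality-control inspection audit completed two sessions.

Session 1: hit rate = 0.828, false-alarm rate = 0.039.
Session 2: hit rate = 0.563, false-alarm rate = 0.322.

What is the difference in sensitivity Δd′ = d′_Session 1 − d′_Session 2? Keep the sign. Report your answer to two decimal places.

Δd′ = 2.09

Session 1: z(0.828) = 0.946, z(0.039) = -1.762, d' = 2.708
Session 2: z(0.563) = 0.159, z(0.322) = -0.462, d' = 0.621
Δd' = d'_Session 1 − d'_Session 2 = 2.708 − 0.621 = 2.087
Session 1 has the higher sensitivity.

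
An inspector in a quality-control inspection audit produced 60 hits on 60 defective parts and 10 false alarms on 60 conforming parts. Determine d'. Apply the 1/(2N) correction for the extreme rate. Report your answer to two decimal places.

d' = 3.36

The hit rate is 60/60 = 1, so apply the 1/(2N) correction: H → 1 − 1/(2·60) = 0.99167.
z(H) = z(0.99167) = 2.394
z(FA) = z(0.16667) = -0.967
d' = 2.394 − (-0.967) = 3.361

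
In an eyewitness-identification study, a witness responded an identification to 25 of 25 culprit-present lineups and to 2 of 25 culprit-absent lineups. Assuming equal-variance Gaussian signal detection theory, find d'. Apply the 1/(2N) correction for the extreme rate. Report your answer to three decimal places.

d' = 3.459

The hit rate is 25/25 = 1, so apply the 1/(2N) correction: H → 1 − 1/(2·25) = 0.98000.
z(H) = z(0.98000) = 2.0537
z(FA) = z(0.08000) = -1.4051
d' = 2.0537 − (-1.4051) = 3.4588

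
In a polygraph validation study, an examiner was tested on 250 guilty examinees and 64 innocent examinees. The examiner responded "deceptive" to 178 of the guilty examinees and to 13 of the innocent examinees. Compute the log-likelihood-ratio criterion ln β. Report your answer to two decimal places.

H = 178/250 = 0.7120
FA = 13/64 = 0.2031
z(H) = z(0.7120) = 0.559
z(FA) = z(0.2031) = -0.831
ln β = −½·[z(H)² − z(FA)²] = −0.5 × (0.312 − 0.691) = 0.1895

ln β = 0.19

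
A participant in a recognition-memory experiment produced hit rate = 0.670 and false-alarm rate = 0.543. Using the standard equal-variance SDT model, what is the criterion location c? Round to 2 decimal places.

Φ⁻¹(H) = Φ⁻¹(0.670) = 0.4399
Φ⁻¹(FA) = Φ⁻¹(0.543) = 0.1080
c = −½·[z(H) + z(FA)] = −0.5 × (0.4399 + 0.1080) = -0.27395

c = -0.27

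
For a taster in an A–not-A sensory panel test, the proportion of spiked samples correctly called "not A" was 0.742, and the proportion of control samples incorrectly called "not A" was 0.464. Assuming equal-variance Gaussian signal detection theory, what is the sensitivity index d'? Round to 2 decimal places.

Φ⁻¹(0.742) = 0.650, Φ⁻¹(0.464) = -0.090
d' = z(H) − z(FA) = 0.650 − (-0.090) = 0.740

d' = 0.74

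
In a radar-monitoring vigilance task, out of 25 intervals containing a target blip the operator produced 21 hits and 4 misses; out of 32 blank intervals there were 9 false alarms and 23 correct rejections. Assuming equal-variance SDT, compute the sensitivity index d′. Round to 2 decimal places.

H = 21/25 = 0.8400
FA = 9/32 = 0.2812
Φ⁻¹(0.8400) = 0.994, Φ⁻¹(0.2812) = -0.579
d' = z(H) − z(FA) = 0.994 − (-0.579) = 1.573

d′ = 1.57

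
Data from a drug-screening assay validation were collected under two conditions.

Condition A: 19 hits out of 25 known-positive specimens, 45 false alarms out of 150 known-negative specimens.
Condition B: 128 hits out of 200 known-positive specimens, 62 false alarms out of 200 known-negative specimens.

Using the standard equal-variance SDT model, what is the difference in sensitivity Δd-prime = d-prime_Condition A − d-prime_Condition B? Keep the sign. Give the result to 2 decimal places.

Condition A: z(0.7600) = 0.706, z(0.3000) = -0.524, d' = 1.230
Condition B: z(0.6400) = 0.358, z(0.3100) = -0.496, d' = 0.854
Δd' = d'_Condition A − d'_Condition B = 1.230 − 0.854 = 0.376
Condition A has the higher sensitivity.

Δd-prime = 0.38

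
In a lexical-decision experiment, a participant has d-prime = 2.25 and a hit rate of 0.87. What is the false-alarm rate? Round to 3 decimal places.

false-alarm rate = 0.131

z(hit rate) = z(0.87) = 1.1264
z(FA) = z(H) − d' = 1.1264 − 2.25 = -1.1236
false-alarm rate = Φ(-1.1236) = 0.1306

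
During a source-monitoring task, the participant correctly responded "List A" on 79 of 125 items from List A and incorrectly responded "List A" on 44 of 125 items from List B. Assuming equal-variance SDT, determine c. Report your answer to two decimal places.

c = 0.02

H = 79/125 = 0.6320
FA = 44/125 = 0.3520
z(0.6320) = 0.3372, z(0.3520) = -0.3799
c = −½·[z(H) + z(FA)] = −0.5 × (0.3372 + (-0.3799)) = 0.02135
c > 0: the participant has a conservative response bias.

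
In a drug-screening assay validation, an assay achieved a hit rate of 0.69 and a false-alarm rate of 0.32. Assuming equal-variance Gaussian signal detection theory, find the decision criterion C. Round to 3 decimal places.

C = -0.014

Φ⁻¹(H) = Φ⁻¹(0.69) = 0.4959
Φ⁻¹(FA) = Φ⁻¹(0.32) = -0.4677
c = −½·[z(H) + z(FA)] = −0.5 × (0.4959 + (-0.4677)) = -0.0141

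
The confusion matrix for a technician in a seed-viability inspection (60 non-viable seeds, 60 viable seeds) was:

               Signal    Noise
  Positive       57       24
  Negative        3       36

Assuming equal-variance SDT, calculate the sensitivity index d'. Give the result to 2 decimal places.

d' = 1.90

H = 57/60 = 0.9500
FA = 24/60 = 0.4000
Φ⁻¹(H) = 1.645
Φ⁻¹(FA) = -0.253
d' = z(H) − z(FA) = 1.645 − (-0.253) = 1.898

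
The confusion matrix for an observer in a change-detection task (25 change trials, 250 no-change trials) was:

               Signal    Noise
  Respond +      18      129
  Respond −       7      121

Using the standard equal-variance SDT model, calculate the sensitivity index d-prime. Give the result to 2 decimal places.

H = 18/25 = 0.7200
FA = 129/250 = 0.5160
z(H) = 0.5828
z(FA) = 0.0401
d' = z(H) − z(FA) = 0.5828 − 0.0401 = 0.5427

d-prime = 0.54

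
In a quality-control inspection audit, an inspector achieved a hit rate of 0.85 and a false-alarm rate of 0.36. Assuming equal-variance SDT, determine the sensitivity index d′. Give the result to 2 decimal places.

d′ = 1.39

z(H) = 1.0364
z(FA) = -0.3585
d' = z(H) − z(FA) = 1.0364 − (-0.3585) = 1.3949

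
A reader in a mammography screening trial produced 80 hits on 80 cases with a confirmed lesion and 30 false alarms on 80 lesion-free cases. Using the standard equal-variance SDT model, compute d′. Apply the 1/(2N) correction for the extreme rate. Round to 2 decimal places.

The hit rate is 80/80 = 1, so apply the 1/(2N) correction: H → 1 − 1/(2·80) = 0.99375.
z(H) = z(0.99375) = 2.498
z(FA) = z(0.37500) = -0.319
d' = 2.498 − (-0.319) = 2.817

d′ = 2.82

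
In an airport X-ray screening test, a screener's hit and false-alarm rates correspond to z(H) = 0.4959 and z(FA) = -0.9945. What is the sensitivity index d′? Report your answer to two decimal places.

d' = z(H) − z(FA) = 0.4959 − (-0.9945) = 1.4904

d′ = 1.49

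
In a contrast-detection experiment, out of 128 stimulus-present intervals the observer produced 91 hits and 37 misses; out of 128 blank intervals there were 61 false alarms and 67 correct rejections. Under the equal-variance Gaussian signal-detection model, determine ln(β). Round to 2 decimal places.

H = 91/128 = 0.7109
FA = 61/128 = 0.4766
Φ⁻¹(H) = Φ⁻¹(0.7109) = 0.556
Φ⁻¹(FA) = Φ⁻¹(0.4766) = -0.059
ln β = −½·[z(H)² − z(FA)²] = −0.5 × (0.309 − 0.003) = -0.153

ln β = -0.15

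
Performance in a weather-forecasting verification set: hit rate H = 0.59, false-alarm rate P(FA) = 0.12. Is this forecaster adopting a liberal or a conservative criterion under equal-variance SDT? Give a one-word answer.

z(H) = 0.228, z(FA) = -1.175
c = −½·(z(H) + z(FA)) = 0.4735
c > 0 → conservative criterion (biased toward responding “no”).

conservative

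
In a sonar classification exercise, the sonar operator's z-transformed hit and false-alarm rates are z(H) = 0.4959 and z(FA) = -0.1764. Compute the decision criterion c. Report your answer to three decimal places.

c = −½·[z(H) + z(FA)] = −½·(0.4959 + (-0.1764)) = -0.15975

c = -0.160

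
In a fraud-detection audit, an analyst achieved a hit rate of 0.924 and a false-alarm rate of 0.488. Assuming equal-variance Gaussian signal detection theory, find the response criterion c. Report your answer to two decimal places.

Φ⁻¹(H) = 1.4325
Φ⁻¹(FA) = -0.0301
c = −½·[z(H) + z(FA)] = −0.5 × (1.4325 + (-0.0301)) = -0.7012
c < 0: the analyst has a liberal response bias.

c = -0.70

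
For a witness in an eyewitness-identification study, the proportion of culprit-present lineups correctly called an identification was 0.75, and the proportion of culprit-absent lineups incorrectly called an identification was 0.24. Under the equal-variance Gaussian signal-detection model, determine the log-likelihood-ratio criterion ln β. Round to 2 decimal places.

z(H) = z(0.75) = 0.674
z(FA) = z(0.24) = -0.706
ln β = −½·[z(H)² − z(FA)²] = −0.5 × (0.454 − 0.498) = 0.022

ln β = 0.02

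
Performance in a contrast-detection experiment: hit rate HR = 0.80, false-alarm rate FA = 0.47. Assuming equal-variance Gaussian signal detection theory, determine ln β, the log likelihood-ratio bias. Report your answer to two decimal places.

ln β = -0.35

z(H) = 0.842
z(FA) = -0.075
ln β = −½·[z(H)² − z(FA)²] = −0.5 × (0.709 − 0.006) = -0.3515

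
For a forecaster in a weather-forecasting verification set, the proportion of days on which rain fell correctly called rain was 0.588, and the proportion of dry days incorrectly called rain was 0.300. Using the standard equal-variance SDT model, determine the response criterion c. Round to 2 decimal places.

z(0.588) = 0.2224, z(0.300) = -0.5244
c = −½·[z(H) + z(FA)] = −0.5 × (0.2224 + (-0.5244)) = 0.1510

c = 0.15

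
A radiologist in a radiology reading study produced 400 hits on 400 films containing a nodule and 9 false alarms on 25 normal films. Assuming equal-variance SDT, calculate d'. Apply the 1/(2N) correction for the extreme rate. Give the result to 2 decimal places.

d' = 3.38

The hit rate is 400/400 = 1, so apply the 1/(2N) correction: H → 1 − 1/(2·400) = 0.99875.
z(H) = z(0.99875) = 3.023
z(FA) = z(0.36000) = -0.358
d' = 3.023 − (-0.358) = 3.381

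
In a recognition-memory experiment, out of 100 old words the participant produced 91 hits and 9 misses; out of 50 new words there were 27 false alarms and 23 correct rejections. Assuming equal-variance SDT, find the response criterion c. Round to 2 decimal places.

c = -0.72

H = 91/100 = 0.9100
FA = 27/50 = 0.5400
z(0.9100) = 1.3408, z(0.5400) = 0.1004
c = −½·[z(H) + z(FA)] = −0.5 × (1.3408 + 0.1004) = -0.7206
c < 0: the participant has a liberal response bias.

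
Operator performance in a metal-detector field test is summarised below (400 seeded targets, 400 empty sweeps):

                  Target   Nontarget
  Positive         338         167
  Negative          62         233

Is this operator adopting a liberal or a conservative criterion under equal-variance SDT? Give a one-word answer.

z(H) = 1.015, z(FA) = -0.208
c = −½·(z(H) + z(FA)) = -0.4035
c < 0 → liberal criterion (biased toward responding “yes”).

liberal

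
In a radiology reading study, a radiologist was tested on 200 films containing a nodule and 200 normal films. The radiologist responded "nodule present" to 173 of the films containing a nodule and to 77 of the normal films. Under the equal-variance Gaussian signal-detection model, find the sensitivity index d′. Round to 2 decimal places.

d′ = 1.40

H = 173/200 = 0.8650
FA = 77/200 = 0.3850
z(0.8650) = 1.1031, z(0.3850) = -0.2924
d' = z(H) − z(FA) = 1.1031 − (-0.2924) = 1.3955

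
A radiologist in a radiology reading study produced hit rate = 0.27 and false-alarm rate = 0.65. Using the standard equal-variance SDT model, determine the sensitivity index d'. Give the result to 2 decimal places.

d' = -1.00

z(0.27) = -0.6128, z(0.65) = 0.3853
d' = z(H) − z(FA) = -0.6128 − 0.3853 = -0.9981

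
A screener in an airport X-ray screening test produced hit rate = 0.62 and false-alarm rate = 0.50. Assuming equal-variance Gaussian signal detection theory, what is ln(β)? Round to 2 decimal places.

z(H) = z(0.62) = 0.305
z(FA) = z(0.50) = 0.000
ln β = −½·[z(H)² − z(FA)²] = −0.5 × (0.093 − 0.000) = -0.0465

ln β = -0.05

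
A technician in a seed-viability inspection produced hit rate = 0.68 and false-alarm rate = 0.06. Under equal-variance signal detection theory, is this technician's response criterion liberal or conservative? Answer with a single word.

conservative

z(H) = 0.468, z(FA) = -1.555
c = −½·(z(H) + z(FA)) = 0.5435
c > 0 → conservative criterion (biased toward responding “no”).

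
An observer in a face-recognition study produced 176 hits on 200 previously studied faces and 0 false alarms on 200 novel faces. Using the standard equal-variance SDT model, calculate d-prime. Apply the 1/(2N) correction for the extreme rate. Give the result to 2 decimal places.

The false-alarm rate is 0/200 = 0, so apply the 1/(2N) correction: FA → 1/(2·200) = 0.00250.
z(H) = z(0.88000) = 1.175
z(FA) = z(0.00250) = -2.807
d' = 1.175 − (-2.807) = 3.982

d-prime = 3.98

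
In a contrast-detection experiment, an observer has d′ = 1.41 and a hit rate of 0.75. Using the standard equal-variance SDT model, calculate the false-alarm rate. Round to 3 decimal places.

z(hit rate) = z(0.75) = 0.6745
z(FA) = z(H) − d' = 0.6745 − 1.41 = -0.7355
false-alarm rate = Φ(-0.7355) = 0.2310

false-alarm rate = 0.231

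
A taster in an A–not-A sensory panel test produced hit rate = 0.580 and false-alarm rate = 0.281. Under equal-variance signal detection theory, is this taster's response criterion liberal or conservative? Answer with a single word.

conservative

z(H) = 0.202, z(FA) = -0.580
c = −½·(z(H) + z(FA)) = 0.189
c > 0 → conservative criterion (biased toward responding “no”).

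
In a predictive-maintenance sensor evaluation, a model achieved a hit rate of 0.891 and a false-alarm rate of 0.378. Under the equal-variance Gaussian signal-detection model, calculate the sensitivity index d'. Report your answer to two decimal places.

Φ⁻¹(H) = Φ⁻¹(0.891) = 1.2319
Φ⁻¹(FA) = Φ⁻¹(0.378) = -0.3107
d' = z(H) − z(FA) = 1.2319 − (-0.3107) = 1.5426

d' = 1.54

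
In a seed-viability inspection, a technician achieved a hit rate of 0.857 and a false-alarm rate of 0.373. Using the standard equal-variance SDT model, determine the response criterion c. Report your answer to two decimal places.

c = -0.37

Φ⁻¹(H) = Φ⁻¹(0.857) = 1.067
Φ⁻¹(FA) = Φ⁻¹(0.373) = -0.324
c = −½·[z(H) + z(FA)] = −0.5 × (1.067 + (-0.324)) = -0.3715
c < 0: the technician has a liberal response bias.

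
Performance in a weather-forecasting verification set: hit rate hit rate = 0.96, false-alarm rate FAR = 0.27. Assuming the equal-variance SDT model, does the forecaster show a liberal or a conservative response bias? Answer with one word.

z(H) = 1.751, z(FA) = -0.613
c = −½·(z(H) + z(FA)) = -0.569
c < 0 → liberal criterion (biased toward responding “yes”).

liberal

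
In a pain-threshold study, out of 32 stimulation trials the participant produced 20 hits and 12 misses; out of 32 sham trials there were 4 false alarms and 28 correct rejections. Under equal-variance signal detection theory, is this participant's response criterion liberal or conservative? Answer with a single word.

z(H) = 0.319, z(FA) = -1.150
c = −½·(z(H) + z(FA)) = 0.4155
c > 0 → conservative criterion (biased toward responding “no”).

conservative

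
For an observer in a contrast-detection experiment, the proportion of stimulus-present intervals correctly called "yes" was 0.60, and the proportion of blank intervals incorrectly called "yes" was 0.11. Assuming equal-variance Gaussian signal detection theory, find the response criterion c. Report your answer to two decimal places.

Φ⁻¹(0.60) = 0.2533, Φ⁻¹(0.11) = -1.2265
c = −½·[z(H) + z(FA)] = −0.5 × (0.2533 + (-1.2265)) = 0.4866

c = 0.49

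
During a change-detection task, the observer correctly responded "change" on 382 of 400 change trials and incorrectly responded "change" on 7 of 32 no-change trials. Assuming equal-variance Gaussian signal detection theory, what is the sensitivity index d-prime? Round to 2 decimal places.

H = 382/400 = 0.9550
FA = 7/32 = 0.2188
Φ⁻¹(H) = 1.695
Φ⁻¹(FA) = -0.776
d' = z(H) − z(FA) = 1.695 − (-0.776) = 2.471

d-prime = 2.47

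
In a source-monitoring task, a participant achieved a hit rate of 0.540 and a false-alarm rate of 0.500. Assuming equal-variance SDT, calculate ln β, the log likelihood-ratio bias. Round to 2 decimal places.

Φ⁻¹(H) = Φ⁻¹(0.540) = 0.100
Φ⁻¹(FA) = Φ⁻¹(0.500) = 0.000
ln β = −½·[z(H)² − z(FA)²] = −0.5 × (0.010 − 0.000) = -0.005

ln β = -0.01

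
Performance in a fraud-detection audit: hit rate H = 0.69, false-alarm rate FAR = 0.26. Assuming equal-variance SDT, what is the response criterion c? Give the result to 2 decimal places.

z(H) = z(0.69) = 0.496
z(FA) = z(0.26) = -0.643
c = −½·[z(H) + z(FA)] = −0.5 × (0.496 + (-0.643)) = 0.0735

c = 0.07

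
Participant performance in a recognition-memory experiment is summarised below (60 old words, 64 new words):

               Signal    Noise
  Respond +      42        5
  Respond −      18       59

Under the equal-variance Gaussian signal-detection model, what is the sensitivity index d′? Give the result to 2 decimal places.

H = 42/60 = 0.7000
FA = 5/64 = 0.0781
z(H) = z(0.7000) = 0.524
z(FA) = z(0.0781) = -1.418
d' = z(H) − z(FA) = 0.524 − (-1.418) = 1.942

d′ = 1.94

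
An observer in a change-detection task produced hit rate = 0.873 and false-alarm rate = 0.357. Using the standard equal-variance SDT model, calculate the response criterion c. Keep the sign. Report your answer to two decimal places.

z(H) = z(0.873) = 1.1407
z(FA) = z(0.357) = -0.3665
c = −½·[z(H) + z(FA)] = −0.5 × (1.1407 + (-0.3665)) = -0.3871

c = -0.39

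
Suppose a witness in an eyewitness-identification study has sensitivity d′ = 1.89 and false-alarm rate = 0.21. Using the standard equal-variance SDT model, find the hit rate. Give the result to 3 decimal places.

hit rate = 0.861

z(false-alarm rate) = z(0.21) = -0.8064
z(H) = z(FA) + d' = -0.8064 + 1.89 = 1.0836
hit rate = Φ(1.0836) = 0.8607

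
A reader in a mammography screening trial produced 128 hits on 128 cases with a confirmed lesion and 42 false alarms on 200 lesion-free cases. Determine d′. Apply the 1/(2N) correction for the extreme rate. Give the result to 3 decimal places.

The hit rate is 128/128 = 1, so apply the 1/(2N) correction: H → 1 − 1/(2·128) = 0.99609.
z(H) = z(0.99609) = 2.6597
z(FA) = z(0.21000) = -0.8064
d' = 2.6597 − (-0.8064) = 3.4661

d′ = 3.466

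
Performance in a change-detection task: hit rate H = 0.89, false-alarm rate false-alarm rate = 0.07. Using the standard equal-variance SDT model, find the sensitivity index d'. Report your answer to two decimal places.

z(H) = 1.2265
z(FA) = -1.4758
d' = z(H) − z(FA) = 1.2265 − (-1.4758) = 2.7023

d' = 2.70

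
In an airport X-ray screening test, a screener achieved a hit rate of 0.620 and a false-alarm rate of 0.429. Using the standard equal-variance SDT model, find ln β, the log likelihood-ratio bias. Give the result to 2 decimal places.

z(0.620) = 0.305, z(0.429) = -0.179
ln β = −½·[z(H)² − z(FA)²] = −0.5 × (0.093 − 0.032) = -0.0305

ln β = -0.03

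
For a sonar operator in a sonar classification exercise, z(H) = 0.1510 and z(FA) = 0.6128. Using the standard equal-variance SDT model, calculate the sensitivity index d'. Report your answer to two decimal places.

d' = -0.46

d' = z(H) − z(FA) = 0.1510 − 0.6128 = -0.4618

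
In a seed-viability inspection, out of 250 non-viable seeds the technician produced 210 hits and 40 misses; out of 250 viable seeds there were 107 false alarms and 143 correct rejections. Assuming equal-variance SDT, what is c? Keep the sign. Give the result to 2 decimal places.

c = -0.41

H = 210/250 = 0.8400
FA = 107/250 = 0.4280
z(H) = z(0.8400) = 0.9945
z(FA) = z(0.4280) = -0.1815
c = −½·[z(H) + z(FA)] = −0.5 × (0.9945 + (-0.1815)) = -0.4065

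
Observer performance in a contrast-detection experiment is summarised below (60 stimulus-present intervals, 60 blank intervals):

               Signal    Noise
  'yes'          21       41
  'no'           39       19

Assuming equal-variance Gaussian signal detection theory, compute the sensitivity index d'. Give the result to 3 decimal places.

H = 21/60 = 0.3500
FA = 41/60 = 0.6833
Φ⁻¹(H) = Φ⁻¹(0.3500) = -0.3853
Φ⁻¹(FA) = Φ⁻¹(0.6833) = 0.4769
d' = z(H) − z(FA) = -0.3853 − 0.4769 = -0.8622

d' = -0.862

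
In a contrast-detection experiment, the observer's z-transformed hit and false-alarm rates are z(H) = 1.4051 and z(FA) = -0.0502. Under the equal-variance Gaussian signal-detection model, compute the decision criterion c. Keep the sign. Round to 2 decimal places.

c = -0.68

c = −½·[z(H) + z(FA)] = −½·(1.4051 + (-0.0502)) = -0.67745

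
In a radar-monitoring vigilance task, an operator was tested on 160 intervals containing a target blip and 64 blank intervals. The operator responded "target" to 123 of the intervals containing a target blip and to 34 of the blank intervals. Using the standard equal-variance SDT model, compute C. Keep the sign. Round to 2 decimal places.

C = -0.41

H = 123/160 = 0.7688
FA = 34/64 = 0.5312
Φ⁻¹(0.7688) = 0.7349, Φ⁻¹(0.5312) = 0.0783
c = −½·[z(H) + z(FA)] = −0.5 × (0.7349 + 0.0783) = -0.4066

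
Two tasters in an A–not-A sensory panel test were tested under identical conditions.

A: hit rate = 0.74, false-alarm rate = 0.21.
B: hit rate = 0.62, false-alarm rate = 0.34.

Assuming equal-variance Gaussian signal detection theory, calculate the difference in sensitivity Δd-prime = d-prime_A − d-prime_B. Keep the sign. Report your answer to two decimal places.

A: z(0.74) = 0.643, z(0.21) = -0.806, d' = 1.449
B: z(0.62) = 0.305, z(0.34) = -0.412, d' = 0.717
Δd' = d'_A − d'_B = 1.449 − 0.717 = 0.732
A has the higher sensitivity.

Δd-prime = 0.73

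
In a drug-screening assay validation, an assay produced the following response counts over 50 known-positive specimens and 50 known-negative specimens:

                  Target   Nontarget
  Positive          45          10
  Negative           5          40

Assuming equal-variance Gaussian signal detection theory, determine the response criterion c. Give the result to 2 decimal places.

H = 45/50 = 0.9000
FA = 10/50 = 0.2000
Φ⁻¹(H) = 1.282
Φ⁻¹(FA) = -0.842
c = −½·[z(H) + z(FA)] = −0.5 × (1.282 + (-0.842)) = -0.220
c < 0: the assay has a liberal response bias.

c = -0.22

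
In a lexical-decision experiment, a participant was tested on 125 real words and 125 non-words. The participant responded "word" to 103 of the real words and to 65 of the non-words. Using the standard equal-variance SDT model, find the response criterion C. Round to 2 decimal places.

C = -0.49

H = 103/125 = 0.8240
FA = 65/125 = 0.5200
z(H) = z(0.8240) = 0.931
z(FA) = z(0.5200) = 0.050
c = −½·[z(H) + z(FA)] = −0.5 × (0.931 + 0.050) = -0.4905
c < 0: the participant has a liberal response bias.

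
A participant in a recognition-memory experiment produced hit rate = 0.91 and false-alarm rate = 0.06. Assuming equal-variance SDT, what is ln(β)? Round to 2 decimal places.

z(H) = 1.341
z(FA) = -1.555
ln β = −½·[z(H)² − z(FA)²] = −0.5 × (1.798 − 2.418) = 0.310

ln β = 0.31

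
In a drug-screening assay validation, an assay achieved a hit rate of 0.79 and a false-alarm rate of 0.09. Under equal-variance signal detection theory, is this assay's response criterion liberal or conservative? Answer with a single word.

conservative

z(H) = 0.806, z(FA) = -1.341
c = −½·(z(H) + z(FA)) = 0.2675
c > 0 → conservative criterion (biased toward responding “no”).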